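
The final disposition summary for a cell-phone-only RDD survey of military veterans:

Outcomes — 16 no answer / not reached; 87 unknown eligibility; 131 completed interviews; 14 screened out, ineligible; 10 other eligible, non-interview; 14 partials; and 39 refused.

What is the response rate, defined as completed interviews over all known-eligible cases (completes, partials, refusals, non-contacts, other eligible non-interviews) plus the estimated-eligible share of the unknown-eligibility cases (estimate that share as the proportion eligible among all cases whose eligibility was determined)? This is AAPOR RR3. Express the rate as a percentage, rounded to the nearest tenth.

44.9%

Top = 131
Known eligible = 131 + 14 + 39 + 16 + 10 = 210
e = 210 / (210 + 14) = 210 / 224 = 0.9375
Eligible share of unknowns = 0.9375 × 87 = 81.56
Denom = 210 + 81.56 = 291.56
RR3 = 131 / 291.56 = 0.4493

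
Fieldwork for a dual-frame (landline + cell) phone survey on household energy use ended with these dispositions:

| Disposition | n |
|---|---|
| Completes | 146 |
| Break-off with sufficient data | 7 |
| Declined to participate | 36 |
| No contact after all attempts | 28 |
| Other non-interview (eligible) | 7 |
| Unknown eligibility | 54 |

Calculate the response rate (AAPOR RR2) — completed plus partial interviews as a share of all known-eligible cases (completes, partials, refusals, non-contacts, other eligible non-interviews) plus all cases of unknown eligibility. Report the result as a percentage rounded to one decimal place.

Top: 146 + 7 = 153
Denom: 146 + 7 + 36 + 28 + 7 + 54 = 278
RR2 = 153 / 278 = 0.5504

55.0%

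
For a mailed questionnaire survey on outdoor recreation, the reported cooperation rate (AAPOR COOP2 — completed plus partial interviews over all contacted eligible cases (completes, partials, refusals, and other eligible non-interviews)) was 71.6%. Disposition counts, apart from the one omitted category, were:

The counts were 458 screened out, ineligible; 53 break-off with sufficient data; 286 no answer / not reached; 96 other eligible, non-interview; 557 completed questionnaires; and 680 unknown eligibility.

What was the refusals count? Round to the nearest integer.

146

Numerator = 557 + 53 = 610
COOP2 = 610 / D = 0.716
D = 610 / 0.716 = 852.0
Remaining denominator categories sum to 706
refusals = 852.0 − 706 ≈ 146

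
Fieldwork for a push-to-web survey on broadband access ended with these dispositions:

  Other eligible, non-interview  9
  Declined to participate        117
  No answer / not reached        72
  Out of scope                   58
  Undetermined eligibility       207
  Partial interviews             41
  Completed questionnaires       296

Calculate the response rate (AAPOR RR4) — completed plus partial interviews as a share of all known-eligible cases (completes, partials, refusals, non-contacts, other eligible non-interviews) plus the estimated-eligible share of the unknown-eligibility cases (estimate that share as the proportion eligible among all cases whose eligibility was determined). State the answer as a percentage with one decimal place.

Num = 296 + 41 = 337
Determined eligible = 296 + 41 + 117 + 72 + 9 = 535
e = 535 / (535 + 58) = 535 / 593 = 0.9022
Estimated eligible among unknowns = 0.9022 × 207 = 186.76
Base = 535 + 186.76 = 721.76
RR4 = 337 / 721.76 = 0.4669

46.7%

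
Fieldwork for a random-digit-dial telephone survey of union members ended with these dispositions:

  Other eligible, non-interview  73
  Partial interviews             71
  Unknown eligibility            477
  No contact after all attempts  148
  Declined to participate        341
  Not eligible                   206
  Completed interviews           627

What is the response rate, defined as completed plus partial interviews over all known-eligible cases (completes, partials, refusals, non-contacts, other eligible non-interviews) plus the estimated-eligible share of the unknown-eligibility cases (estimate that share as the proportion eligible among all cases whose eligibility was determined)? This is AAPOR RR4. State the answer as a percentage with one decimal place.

41.8%

Numerator = 627 + 71 = 698
Eligible (known) = 627 + 71 + 341 + 148 + 73 = 1260
e = 1260 / (1260 + 206) = 1260 / 1466 = 0.8595
Estimated eligible among unknowns = 0.8595 × 477 = 409.98
Denominator = 1260 + 409.98 = 1669.98
RR4 = 698 / 1669.98 = 0.4180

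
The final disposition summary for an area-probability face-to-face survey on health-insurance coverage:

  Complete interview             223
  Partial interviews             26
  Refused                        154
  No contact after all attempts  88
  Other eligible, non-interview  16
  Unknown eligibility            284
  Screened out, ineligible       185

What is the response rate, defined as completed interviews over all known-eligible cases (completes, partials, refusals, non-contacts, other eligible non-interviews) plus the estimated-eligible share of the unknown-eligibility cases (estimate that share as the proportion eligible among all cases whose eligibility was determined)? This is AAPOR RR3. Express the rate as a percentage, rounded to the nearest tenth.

31.2%

Numerator: 223
Eligible (known): 223 + 26 + 154 + 88 + 16 = 507
e = 507 / (507 + 185) = 507 / 692 = 0.7327
e × U: 0.7327 × 284 = 208.09
Denom: 507 + 208.09 = 715.09
RR3 = 223 / 715.09 = 0.3118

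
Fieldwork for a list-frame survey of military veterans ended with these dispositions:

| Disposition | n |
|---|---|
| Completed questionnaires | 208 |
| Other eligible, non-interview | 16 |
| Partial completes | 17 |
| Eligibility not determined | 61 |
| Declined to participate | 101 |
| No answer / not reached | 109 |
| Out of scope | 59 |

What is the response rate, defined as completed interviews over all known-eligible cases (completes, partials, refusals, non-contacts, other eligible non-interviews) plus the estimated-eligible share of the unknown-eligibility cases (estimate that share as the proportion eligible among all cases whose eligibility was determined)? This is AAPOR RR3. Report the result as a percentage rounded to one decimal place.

41.2%

Top = 208
Eligible (known) = 208 + 17 + 101 + 109 + 16 = 451
e = 451 / (451 + 59) = 451 / 510 = 0.8843
Estimated eligible among unknowns = 0.8843 × 61 = 53.94
Base = 451 + 53.94 = 504.94
RR3 = 208 / 504.94 = 0.4119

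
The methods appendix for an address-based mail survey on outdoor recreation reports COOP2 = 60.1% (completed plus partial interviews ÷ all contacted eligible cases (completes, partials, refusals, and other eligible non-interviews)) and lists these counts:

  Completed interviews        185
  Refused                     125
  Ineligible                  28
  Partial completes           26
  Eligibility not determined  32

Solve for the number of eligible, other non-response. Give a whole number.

15

Top = 185 + 26 = 211
COOP2 = 211 / D = 0.601
D = 211 / 0.601 = 351.1
Other denominator terms total 336
eligible, other non-response = 351.1 − 336 ≈ 15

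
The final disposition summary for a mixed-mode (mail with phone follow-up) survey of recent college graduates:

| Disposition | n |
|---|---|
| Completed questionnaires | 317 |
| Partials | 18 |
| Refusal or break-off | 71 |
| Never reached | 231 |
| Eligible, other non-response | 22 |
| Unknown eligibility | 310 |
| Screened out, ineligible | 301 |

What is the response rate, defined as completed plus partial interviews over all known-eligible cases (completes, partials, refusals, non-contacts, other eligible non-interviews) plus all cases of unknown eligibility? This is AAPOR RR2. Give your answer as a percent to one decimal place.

Numerator = 317 + 18 = 335
Base = 317 + 18 + 71 + 231 + 22 + 310 = 969
RR2 = 335 / 969 = 0.3457

34.6%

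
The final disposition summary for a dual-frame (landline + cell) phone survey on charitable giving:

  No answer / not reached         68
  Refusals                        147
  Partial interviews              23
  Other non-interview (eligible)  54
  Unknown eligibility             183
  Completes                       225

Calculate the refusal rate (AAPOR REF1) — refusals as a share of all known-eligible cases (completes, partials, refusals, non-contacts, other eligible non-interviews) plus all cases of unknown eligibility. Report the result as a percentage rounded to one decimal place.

21.0%

Numerator: 147
Denom: 225 + 23 + 147 + 68 + 54 + 183 = 700
REF1 = 147 / 700 = 0.2100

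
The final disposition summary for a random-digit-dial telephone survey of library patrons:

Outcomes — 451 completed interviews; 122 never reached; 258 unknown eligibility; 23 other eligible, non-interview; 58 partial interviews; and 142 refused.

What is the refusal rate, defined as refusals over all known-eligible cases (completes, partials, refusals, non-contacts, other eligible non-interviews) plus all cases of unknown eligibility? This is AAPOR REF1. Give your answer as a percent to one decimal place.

Top: 142
Denom: 451 + 58 + 142 + 122 + 23 + 258 = 1054
REF1 = 142 / 1054 = 0.1347

13.5%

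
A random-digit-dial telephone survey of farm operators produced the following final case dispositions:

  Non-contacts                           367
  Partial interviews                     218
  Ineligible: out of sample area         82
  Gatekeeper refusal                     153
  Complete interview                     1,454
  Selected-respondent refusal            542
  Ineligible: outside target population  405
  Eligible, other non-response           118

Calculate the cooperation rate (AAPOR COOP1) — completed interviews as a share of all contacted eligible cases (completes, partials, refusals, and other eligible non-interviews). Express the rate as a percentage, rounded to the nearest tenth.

58.5%

Refused = 153 + 542 = 695
Ineligible = 405 + 82 = 487
Num → 1454
Denom → 1454 + 218 + 695 + 118 = 2485
COOP1 = 1454 / 2485 = 0.5851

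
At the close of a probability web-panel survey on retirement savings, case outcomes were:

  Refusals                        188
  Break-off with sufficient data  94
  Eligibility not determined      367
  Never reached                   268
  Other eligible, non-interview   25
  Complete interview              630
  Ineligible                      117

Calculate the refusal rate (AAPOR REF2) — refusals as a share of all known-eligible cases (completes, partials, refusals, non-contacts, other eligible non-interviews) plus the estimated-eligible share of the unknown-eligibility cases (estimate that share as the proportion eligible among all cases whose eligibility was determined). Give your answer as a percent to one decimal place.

12.2%

Num: 188
Eligible (known): 630 + 94 + 188 + 268 + 25 = 1205
e = 1205 / (1205 + 117) = 1205 / 1322 = 0.9115
e × U: 0.9115 × 367 = 334.52
Denom: 1205 + 334.52 = 1539.52
REF2 = 188 / 1539.52 = 0.1221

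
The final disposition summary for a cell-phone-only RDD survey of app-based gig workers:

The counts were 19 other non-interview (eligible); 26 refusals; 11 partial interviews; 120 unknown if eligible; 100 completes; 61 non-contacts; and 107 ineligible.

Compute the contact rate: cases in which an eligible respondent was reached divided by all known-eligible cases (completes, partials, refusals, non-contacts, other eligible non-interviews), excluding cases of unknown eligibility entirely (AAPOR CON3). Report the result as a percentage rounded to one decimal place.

Top: 100 + 11 + 26 + 19 = 156
Denominator: 100 + 11 + 26 + 61 + 19 = 217
CON3 = 156 / 217 = 0.7189

71.9%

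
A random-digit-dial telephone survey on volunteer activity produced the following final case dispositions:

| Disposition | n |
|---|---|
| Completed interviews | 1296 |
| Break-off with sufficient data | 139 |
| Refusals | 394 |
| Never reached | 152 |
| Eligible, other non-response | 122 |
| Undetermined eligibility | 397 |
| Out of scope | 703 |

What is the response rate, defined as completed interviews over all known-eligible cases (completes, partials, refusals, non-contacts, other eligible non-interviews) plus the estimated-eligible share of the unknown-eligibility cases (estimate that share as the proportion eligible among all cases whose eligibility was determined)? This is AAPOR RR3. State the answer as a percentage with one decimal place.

Top: 1296
Determined eligible: 1296 + 139 + 394 + 152 + 122 = 2103
e = 2103 / (2103 + 703) = 2103 / 2806 = 0.7495
e × U: 0.7495 × 397 = 297.55
Base: 2103 + 297.55 = 2400.55
RR3 = 1296 / 2400.55 = 0.5399

54.0%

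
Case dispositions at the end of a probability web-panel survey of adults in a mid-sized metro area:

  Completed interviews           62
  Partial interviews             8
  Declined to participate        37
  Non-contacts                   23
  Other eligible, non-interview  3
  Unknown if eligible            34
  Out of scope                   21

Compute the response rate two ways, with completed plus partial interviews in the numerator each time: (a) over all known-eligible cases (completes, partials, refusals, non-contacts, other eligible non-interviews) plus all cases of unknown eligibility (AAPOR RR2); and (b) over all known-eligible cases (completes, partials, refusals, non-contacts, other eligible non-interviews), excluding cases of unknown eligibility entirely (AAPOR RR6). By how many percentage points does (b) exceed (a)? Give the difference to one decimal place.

10.7

Num → 62 + 8 = 70
Denominator → 62 + 8 + 37 + 23 + 3 + 34 = 167
RR2 = 70 / 167 = 0.4192
Denominator → 62 + 8 + 37 + 23 + 3 = 133
RR6 = 70 / 133 = 0.5263
Difference = 52.63 − 41.92 = 10.71 percentage points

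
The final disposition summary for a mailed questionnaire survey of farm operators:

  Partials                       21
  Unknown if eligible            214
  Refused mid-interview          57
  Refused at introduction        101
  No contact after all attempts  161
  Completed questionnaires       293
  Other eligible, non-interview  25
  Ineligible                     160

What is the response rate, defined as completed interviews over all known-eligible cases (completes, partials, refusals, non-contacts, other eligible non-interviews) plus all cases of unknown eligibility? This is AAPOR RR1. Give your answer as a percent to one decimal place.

Refused = 101 + 57 = 158
Num = 293
Denom = 293 + 21 + 158 + 161 + 25 + 214 = 872
RR1 = 293 / 872 = 0.3360

33.6%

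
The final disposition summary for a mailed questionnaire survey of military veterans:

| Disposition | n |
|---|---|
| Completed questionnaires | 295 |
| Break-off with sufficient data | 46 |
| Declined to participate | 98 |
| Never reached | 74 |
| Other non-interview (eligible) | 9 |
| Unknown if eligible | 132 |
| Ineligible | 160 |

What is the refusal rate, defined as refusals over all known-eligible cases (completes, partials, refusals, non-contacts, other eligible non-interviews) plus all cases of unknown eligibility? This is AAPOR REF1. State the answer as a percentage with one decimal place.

15.0%

Numerator: 98
Base: 295 + 46 + 98 + 74 + 9 + 132 = 654
REF1 = 98 / 654 = 0.1498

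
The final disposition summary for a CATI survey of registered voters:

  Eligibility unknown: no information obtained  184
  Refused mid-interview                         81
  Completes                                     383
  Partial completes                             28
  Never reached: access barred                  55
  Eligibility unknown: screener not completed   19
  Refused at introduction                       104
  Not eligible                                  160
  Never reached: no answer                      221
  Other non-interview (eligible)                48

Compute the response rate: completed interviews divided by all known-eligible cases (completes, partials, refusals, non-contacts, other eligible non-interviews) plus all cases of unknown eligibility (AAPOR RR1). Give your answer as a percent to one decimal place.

34.1%

Refusals = 104 + 81 = 185
No contact after all attempts = 221 + 55 = 276
Unknown eligibility = 19 + 184 = 203
Num → 383
Base → 383 + 28 + 185 + 276 + 48 + 203 = 1123
RR1 = 383 / 1123 = 0.3411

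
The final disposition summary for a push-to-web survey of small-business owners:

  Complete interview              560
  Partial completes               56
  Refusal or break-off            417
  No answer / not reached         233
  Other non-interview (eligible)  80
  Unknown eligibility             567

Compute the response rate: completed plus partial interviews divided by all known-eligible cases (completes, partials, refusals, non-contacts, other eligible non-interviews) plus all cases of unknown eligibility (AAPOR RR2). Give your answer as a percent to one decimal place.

Top: 560 + 56 = 616
Denominator: 560 + 56 + 417 + 233 + 80 + 567 = 1913
RR2 = 616 / 1913 = 0.3220

32.2%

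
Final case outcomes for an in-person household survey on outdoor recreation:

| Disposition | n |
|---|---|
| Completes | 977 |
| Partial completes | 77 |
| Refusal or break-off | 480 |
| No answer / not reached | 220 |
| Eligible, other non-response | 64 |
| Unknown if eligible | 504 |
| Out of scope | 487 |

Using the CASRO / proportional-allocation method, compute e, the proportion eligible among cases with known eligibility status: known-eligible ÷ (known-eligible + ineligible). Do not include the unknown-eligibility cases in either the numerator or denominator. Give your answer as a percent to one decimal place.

78.9%

Determined eligible = 977 + 77 + 480 + 220 + 64 = 1818
e = 1818 / (1818 + 487) = 1818 / 2305 = 0.7887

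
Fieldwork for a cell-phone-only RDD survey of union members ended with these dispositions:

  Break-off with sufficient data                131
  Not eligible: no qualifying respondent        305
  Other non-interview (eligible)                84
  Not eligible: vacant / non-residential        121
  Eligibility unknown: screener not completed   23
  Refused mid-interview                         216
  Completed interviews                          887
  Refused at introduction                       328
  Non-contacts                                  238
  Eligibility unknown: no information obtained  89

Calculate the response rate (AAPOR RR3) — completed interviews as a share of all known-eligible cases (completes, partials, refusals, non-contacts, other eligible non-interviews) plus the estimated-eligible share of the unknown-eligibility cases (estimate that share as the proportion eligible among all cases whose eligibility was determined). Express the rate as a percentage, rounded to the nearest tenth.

44.9%

Refused = 328 + 216 = 544
Unknown if eligible = 23 + 89 = 112
Screened out, ineligible = 305 + 121 = 426
Numerator = 887
Eligible (known) = 887 + 131 + 544 + 238 + 84 = 1884
e = 1884 / (1884 + 426) = 1884 / 2310 = 0.8156
e × U = 0.8156 × 112 = 91.35
Denom = 1884 + 91.35 = 1975.35
RR3 = 887 / 1975.35 = 0.4490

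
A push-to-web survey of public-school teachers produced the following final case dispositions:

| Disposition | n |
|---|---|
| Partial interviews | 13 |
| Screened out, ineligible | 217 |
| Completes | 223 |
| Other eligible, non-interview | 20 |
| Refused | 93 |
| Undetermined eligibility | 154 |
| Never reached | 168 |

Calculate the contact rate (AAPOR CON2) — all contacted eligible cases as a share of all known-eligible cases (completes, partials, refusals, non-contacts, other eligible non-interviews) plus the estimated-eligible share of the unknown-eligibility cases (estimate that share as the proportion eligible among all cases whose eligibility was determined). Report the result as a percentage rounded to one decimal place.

Top: 223 + 13 + 93 + 20 = 349
Known eligible: 223 + 13 + 93 + 168 + 20 = 517
e = 517 / (517 + 217) = 517 / 734 = 0.7044
Estimated eligible among unknowns: 0.7044 × 154 = 108.48
Denom: 517 + 108.48 = 625.48
CON2 = 349 / 625.48 = 0.5580

55.8%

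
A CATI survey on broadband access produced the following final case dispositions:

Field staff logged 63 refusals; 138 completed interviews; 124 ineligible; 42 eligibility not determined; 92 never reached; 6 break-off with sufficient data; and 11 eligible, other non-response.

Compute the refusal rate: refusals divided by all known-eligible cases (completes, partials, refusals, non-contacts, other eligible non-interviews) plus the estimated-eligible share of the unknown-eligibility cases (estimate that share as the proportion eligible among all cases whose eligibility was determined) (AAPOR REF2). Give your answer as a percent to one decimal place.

Top: 63
Eligible (known): 138 + 6 + 63 + 92 + 11 = 310
e = 310 / (310 + 124) = 310 / 434 = 0.7143
Estimated eligible among unknowns: 0.7143 × 42 = 30.00
Base: 310 + 30.00 = 340.00
REF2 = 63 / 340.00 = 0.1853

18.5%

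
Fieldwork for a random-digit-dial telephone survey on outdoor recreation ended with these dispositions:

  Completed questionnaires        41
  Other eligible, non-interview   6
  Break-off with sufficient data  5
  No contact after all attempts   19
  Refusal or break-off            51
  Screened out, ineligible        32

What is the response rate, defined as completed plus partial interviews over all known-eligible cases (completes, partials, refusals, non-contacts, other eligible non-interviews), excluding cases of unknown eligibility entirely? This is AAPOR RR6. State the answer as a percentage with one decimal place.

37.7%

Num = 41 + 5 = 46
Denominator = 41 + 5 + 51 + 19 + 6 = 122
RR6 = 46 / 122 = 0.3770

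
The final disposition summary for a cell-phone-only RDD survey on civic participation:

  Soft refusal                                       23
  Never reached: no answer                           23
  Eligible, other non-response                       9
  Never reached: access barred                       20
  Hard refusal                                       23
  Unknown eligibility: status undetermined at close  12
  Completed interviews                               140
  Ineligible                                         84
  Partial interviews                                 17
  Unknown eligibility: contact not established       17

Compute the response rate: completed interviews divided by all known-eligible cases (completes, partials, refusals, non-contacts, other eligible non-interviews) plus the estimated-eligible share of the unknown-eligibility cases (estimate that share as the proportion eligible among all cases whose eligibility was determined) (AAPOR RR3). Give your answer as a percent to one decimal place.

Refusals = 23 + 23 = 46
Non-contacts = 23 + 20 = 43
Eligibility not determined = 17 + 12 = 29
Top = 140
Eligible (known) = 140 + 17 + 46 + 43 + 9 = 255
e = 255 / (255 + 84) = 255 / 339 = 0.7522
e × U = 0.7522 × 29 = 21.81
Denominator = 255 + 21.81 = 276.81
RR3 = 140 / 276.81 = 0.5058

50.6%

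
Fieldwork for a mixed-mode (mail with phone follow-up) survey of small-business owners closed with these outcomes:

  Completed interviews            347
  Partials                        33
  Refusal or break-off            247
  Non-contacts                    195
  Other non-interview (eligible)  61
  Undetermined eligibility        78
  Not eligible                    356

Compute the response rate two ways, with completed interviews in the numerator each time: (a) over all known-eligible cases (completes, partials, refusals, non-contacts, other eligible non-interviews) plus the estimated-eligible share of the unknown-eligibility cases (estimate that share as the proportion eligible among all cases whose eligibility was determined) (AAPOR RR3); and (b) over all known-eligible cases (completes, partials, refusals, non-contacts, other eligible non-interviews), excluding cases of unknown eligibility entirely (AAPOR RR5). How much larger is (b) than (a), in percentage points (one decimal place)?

2.3

Numerator: 347
Determined eligible: 347 + 33 + 247 + 195 + 61 = 883
e = 883 / (883 + 356) = 883 / 1239 = 0.7127
Eligible share of unknowns: 0.7127 × 78 = 55.59
Denominator: 883 + 55.59 = 938.59
RR3 = 347 / 938.59 = 0.3697
Denominator: 347 + 33 + 247 + 195 + 61 = 883
RR5 = 347 / 883 = 0.3930
Difference = 39.30 − 36.97 = 2.33 percentage points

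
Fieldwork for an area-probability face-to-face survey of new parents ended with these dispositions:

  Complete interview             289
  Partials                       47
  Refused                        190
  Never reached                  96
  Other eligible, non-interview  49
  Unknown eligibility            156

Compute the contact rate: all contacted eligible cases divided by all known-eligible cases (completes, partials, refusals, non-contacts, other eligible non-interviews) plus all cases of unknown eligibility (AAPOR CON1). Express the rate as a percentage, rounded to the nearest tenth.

Numerator = 289 + 47 + 190 + 49 = 575
Base = 289 + 47 + 190 + 96 + 49 + 156 = 827
CON1 = 575 / 827 = 0.6953

69.5%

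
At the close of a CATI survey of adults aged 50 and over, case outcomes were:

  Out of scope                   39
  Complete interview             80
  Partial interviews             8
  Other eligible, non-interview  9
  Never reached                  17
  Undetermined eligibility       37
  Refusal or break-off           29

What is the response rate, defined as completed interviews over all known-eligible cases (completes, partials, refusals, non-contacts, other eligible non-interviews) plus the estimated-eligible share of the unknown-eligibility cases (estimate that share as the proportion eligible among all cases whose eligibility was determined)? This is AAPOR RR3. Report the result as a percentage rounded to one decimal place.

Top → 80
Determined eligible → 80 + 8 + 29 + 17 + 9 = 143
e = 143 / (143 + 39) = 143 / 182 = 0.7857
e × U → 0.7857 × 37 = 29.07
Base → 143 + 29.07 = 172.07
RR3 = 80 / 172.07 = 0.4649

46.5%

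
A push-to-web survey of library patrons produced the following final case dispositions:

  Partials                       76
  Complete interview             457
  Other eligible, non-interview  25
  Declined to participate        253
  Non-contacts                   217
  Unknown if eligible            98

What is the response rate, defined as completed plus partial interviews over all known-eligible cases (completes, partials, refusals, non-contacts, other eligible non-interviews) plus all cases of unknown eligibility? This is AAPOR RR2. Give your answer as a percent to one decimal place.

47.3%

Numerator: 457 + 76 = 533
Base: 457 + 76 + 253 + 217 + 25 + 98 = 1126
RR2 = 533 / 1126 = 0.4734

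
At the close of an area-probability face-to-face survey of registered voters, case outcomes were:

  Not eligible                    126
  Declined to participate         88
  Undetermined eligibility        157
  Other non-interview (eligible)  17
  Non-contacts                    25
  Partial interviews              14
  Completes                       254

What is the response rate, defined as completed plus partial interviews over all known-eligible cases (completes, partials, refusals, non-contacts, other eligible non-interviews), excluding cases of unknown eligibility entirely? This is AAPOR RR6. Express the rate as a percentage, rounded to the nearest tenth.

67.3%

Top → 254 + 14 = 268
Base → 254 + 14 + 88 + 25 + 17 = 398
RR6 = 268 / 398 = 0.6734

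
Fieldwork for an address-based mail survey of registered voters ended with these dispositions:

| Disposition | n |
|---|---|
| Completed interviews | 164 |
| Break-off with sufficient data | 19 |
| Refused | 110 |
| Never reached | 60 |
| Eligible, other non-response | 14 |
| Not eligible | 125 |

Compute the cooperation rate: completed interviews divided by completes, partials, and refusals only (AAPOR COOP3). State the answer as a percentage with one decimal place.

Numerator → 164
Base → 164 + 19 + 110 = 293
COOP3 = 164 / 293 = 0.5597

56.0%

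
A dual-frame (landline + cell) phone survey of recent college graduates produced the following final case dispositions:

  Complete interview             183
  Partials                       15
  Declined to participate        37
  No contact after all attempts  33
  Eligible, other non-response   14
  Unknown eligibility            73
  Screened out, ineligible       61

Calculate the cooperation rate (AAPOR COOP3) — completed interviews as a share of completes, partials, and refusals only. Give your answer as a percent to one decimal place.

Top: 183
Denom: 183 + 15 + 37 = 235
COOP3 = 183 / 235 = 0.7787

77.9%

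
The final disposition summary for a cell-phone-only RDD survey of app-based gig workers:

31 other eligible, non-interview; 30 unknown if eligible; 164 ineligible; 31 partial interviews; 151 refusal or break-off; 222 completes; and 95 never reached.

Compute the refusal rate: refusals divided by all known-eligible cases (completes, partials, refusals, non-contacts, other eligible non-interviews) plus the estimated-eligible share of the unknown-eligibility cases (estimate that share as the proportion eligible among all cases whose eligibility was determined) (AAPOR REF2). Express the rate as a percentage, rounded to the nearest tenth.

27.3%

Numerator = 151
Determined eligible = 222 + 31 + 151 + 95 + 31 = 530
e = 530 / (530 + 164) = 530 / 694 = 0.7637
Eligible share of unknowns = 0.7637 × 30 = 22.91
Base = 530 + 22.91 = 552.91
REF2 = 151 / 552.91 = 0.2731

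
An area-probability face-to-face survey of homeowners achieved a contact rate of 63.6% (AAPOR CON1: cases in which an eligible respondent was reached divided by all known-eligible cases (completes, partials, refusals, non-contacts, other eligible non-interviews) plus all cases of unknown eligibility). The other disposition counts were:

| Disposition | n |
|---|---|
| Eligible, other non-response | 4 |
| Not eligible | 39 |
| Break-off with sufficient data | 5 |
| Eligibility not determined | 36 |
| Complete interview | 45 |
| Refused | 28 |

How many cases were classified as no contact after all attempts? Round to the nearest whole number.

Numerator = 45 + 5 + 28 + 4 = 82
CON1 = 82 / D = 0.636
D = 82 / 0.636 = 128.9
Other denominator terms total 118
no contact after all attempts = 128.9 − 118 ≈ 11

11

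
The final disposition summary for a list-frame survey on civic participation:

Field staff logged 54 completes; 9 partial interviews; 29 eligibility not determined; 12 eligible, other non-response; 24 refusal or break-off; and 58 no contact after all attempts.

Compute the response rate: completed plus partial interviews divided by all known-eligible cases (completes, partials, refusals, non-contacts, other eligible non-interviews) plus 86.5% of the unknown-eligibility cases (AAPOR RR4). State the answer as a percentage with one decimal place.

Top → 54 + 9 = 63
Known eligible → 54 + 9 + 24 + 58 + 12 = 157
e × U → 0.8650 × 29 = 25.09
Base → 157 + 25.09 = 182.09
RR4 = 63 / 182.09 = 0.3460

34.6%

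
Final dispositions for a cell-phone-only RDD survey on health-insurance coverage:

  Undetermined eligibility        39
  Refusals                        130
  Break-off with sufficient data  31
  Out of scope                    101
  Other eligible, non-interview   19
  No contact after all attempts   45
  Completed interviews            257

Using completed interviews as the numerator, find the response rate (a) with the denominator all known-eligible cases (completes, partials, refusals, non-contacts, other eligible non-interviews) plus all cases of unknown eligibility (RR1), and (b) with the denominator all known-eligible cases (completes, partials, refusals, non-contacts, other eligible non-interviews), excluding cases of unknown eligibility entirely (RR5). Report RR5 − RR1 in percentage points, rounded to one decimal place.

Num → 257
Denominator → 257 + 31 + 130 + 45 + 19 + 39 = 521
RR1 = 257 / 521 = 0.4933
Denominator → 257 + 31 + 130 + 45 + 19 = 482
RR5 = 257 / 482 = 0.5332
Difference = 53.32 − 49.33 = 3.99 percentage points

4.0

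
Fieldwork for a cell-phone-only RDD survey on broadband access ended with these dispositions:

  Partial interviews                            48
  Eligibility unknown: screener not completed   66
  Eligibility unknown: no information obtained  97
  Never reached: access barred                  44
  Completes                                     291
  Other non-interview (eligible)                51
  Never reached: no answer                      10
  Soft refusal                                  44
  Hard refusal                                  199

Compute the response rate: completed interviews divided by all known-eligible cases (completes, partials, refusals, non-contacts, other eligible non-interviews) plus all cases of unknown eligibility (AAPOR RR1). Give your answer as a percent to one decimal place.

Refused = 199 + 44 = 243
Never reached = 10 + 44 = 54
Undetermined eligibility = 66 + 97 = 163
Numerator = 291
Base = 291 + 48 + 243 + 54 + 51 + 163 = 850
RR1 = 291 / 850 = 0.3424

34.2%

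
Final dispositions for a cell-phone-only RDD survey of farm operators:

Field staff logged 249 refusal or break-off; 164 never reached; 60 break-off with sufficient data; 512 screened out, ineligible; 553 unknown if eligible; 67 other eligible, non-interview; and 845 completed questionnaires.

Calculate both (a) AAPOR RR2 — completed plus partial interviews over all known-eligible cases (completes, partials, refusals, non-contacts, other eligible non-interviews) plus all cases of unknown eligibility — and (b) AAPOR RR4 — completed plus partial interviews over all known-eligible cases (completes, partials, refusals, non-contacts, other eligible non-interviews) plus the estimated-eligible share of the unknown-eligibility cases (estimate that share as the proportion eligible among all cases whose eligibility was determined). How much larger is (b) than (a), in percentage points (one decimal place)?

3.9

Num: 845 + 60 = 905
Denom: 845 + 60 + 249 + 164 + 67 + 553 = 1938
RR2 = 905 / 1938 = 0.4670
Eligible (known): 845 + 60 + 249 + 164 + 67 = 1385
e = 1385 / (1385 + 512) = 1385 / 1897 = 0.7301
Eligible share of unknowns: 0.7301 × 553 = 403.75
Denom: 1385 + 403.75 = 1788.75
RR4 = 905 / 1788.75 = 0.5059
Difference = 50.59 − 46.70 = 3.89 percentage points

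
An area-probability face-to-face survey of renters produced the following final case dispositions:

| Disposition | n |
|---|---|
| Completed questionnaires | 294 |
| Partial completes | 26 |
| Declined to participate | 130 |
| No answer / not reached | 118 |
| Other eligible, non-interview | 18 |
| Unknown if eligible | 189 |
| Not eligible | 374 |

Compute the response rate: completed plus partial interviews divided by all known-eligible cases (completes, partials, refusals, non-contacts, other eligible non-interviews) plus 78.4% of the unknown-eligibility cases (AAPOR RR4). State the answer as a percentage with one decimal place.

Num: 294 + 26 = 320
Eligible (known): 294 + 26 + 130 + 118 + 18 = 586
Eligible share of unknowns: 0.7840 × 189 = 148.18
Base: 586 + 148.18 = 734.18
RR4 = 320 / 734.18 = 0.4359

43.6%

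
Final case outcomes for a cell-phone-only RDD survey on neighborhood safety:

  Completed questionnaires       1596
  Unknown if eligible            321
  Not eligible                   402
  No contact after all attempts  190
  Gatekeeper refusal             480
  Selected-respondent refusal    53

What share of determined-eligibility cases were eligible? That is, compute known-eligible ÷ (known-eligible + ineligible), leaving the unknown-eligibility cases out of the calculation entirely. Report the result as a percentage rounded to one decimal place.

Declined to participate = 480 + 53 = 533
Known eligible = 1596 + 533 + 190 = 2319
e = 2319 / (2319 + 402) = 2319 / 2721 = 0.8523

85.2%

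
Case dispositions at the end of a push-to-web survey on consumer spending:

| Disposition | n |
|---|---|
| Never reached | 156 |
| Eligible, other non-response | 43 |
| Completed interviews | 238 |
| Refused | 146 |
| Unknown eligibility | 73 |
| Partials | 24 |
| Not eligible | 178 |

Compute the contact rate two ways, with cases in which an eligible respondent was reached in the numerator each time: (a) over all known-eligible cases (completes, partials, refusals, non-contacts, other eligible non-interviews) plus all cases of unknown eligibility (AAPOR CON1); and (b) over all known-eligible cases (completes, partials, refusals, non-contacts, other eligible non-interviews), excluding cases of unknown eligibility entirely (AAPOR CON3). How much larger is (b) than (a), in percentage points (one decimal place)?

Numerator = 238 + 24 + 146 + 43 = 451
Base = 238 + 24 + 146 + 156 + 43 + 73 = 680
CON1 = 451 / 680 = 0.6632
Base = 238 + 24 + 146 + 156 + 43 = 607
CON3 = 451 / 607 = 0.7430
Difference = 74.30 − 66.32 = 7.98 percentage points

8.0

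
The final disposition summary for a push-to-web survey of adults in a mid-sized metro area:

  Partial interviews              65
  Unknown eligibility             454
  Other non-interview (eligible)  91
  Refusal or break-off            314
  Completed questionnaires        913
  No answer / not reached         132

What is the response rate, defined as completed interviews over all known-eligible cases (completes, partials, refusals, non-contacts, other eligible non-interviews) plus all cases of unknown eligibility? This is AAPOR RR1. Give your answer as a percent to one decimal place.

46.4%

Num → 913
Denominator → 913 + 65 + 314 + 132 + 91 + 454 = 1969
RR1 = 913 / 1969 = 0.4637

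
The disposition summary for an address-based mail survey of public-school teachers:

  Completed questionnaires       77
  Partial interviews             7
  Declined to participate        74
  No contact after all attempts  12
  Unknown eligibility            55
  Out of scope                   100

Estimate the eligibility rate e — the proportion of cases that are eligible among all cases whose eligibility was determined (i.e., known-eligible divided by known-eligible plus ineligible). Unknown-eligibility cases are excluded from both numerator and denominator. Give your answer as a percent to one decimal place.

Eligible (known) = 77 + 7 + 74 + 12 = 170
e = 170 / (170 + 100) = 170 / 270 = 0.6296

63.0%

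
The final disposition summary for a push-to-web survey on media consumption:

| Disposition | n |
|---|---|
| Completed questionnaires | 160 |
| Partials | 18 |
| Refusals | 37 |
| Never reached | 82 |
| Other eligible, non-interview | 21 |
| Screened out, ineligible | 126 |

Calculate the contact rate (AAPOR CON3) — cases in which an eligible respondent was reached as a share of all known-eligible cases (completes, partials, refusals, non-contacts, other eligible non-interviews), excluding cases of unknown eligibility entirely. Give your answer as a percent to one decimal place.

74.2%

Numerator → 160 + 18 + 37 + 21 = 236
Base → 160 + 18 + 37 + 82 + 21 = 318
CON3 = 236 / 318 = 0.7421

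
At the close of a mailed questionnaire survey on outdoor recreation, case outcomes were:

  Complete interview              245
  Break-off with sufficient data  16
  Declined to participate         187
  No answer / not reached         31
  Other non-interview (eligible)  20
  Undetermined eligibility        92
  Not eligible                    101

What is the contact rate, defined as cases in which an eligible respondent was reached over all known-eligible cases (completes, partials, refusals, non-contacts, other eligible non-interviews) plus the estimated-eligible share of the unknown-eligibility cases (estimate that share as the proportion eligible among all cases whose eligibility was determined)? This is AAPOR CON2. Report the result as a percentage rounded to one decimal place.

81.3%

Numerator = 245 + 16 + 187 + 20 = 468
Known eligible = 245 + 16 + 187 + 31 + 20 = 499
e = 499 / (499 + 101) = 499 / 600 = 0.8317
Eligible share of unknowns = 0.8317 × 92 = 76.52
Base = 499 + 76.52 = 575.52
CON2 = 468 / 575.52 = 0.8132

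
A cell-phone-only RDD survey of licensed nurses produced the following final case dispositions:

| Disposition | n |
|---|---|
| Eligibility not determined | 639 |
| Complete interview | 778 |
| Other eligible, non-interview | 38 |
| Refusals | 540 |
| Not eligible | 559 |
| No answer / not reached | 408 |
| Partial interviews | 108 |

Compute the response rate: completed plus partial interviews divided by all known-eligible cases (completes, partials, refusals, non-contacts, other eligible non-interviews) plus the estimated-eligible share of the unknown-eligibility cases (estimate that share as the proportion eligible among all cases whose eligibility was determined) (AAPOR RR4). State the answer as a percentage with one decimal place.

Numerator → 778 + 108 = 886
Known eligible → 778 + 108 + 540 + 408 + 38 = 1872
e = 1872 / (1872 + 559) = 1872 / 2431 = 0.7701
Estimated eligible among unknowns → 0.7701 × 639 = 492.09
Denom → 1872 + 492.09 = 2364.09
RR4 = 886 / 2364.09 = 0.3748

37.5%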